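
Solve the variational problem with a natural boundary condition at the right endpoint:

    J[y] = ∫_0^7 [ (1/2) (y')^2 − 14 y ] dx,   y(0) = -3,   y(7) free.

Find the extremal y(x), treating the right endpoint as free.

The Lagrangian L = (1/2) (y')^2 − 14 y gives
    ∂L/∂y = −14,   ∂L/∂y' = y'.
Euler-Lagrange: d/dx(y') − (−14) = 0, i.e. y'' + 14 = 0, so
    y(x) = −(14/2) x^2 + C1 x + C2.
Fixed left endpoint y(0) = -3 ⇒ C2 = -3.
The right endpoint x = 7 is free, so the natural (transversality) condition is ∂L/∂y' |_{x=7} = 0, i.e. y'(7) = 0.
Compute y'(x) = −14 x + C1, so y'(7) = −98 + C1 = 0 ⇒ C1 = 98.
Therefore the extremal is
    y(x) = −7 x^2 + 98 x − 3.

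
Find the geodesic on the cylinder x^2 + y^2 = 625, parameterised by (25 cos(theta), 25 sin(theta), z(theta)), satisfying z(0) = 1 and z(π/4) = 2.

Parameterise the cylinder of radius R = 25 as
    r(θ) = (25 cos θ, 25 sin θ, z(θ)).
The arc-length element is
    ds = sqrt(625 + (dz/dθ)^2) dθ,
so the Lagrangian is L = sqrt(625 + z'^2).
L depends on z' only, not on z or θ, so ∂L/∂z = 0 and
    ∂L/∂z' = z' / sqrt(625 + z'^2).
The Euler-Lagrange equation gives
    d/dθ( z' / sqrt(625 + z'^2) ) = 0,
so z' is constant. Integrating once:
    z(θ) = a θ + b,
a helix on the cylinder (a straight line when the cylinder is unrolled). The constants a, b are determined by the endpoint conditions.
With endpoint conditions z(0) = 1 and z(π/4) = 2: from z(0) = b we get b = 1, and a·π/4 + 1 = 2 gives a = 4/π, so
    z(θ) = (4/π) θ + 1.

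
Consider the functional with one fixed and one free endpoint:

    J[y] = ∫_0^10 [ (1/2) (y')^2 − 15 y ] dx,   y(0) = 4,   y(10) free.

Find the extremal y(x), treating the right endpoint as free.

The Lagrangian L = (1/2) (y')^2 − 15 y gives
    ∂L/∂y = −15,   ∂L/∂y' = y'.
Euler-Lagrange: d/dx(y') − (−15) = 0, i.e. y'' + 15 = 0, so
    y(x) = −(15/2) x^2 + C1 x + C2.
Fixed left endpoint y(0) = 4 ⇒ C2 = 4.
The right endpoint x = 10 is free, so the natural (transversality) condition is ∂L/∂y' |_{x=10} = 0, i.e. y'(10) = 0.
Compute y'(x) = −15 x + C1, so y'(10) = −150 + C1 = 0 ⇒ C1 = 150.
Therefore the extremal is
    y(x) = −(15/2) x^2 + 150 x + 4.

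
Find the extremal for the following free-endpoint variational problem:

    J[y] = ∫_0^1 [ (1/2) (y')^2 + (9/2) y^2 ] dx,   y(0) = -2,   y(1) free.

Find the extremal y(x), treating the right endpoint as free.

The Lagrangian L = (1/2) (y')^2 + (9/2) y^2 gives
    ∂L/∂y = 9 y,   ∂L/∂y' = y'.
Euler-Lagrange: y'' − 9 y = 0.
With k = 3, the general solution is
    y(x) = A cosh(3 x) + B sinh(3 x).
Fixed left endpoint y(0) = -2 ⇒ A = -2.
The right endpoint x = 1 is free, so the natural (transversality) condition is ∂L/∂y' |_{x=1} = 0, i.e. y'(1) = 0.
Compute y'(x) = A k sinh(k x) + B k cosh(k x), so
    y'(1) = A k sinh(k·1) + B k cosh(k·1) = 0
    ⇒ B = −A tanh(k·1) = 2 tanh(3·1).
Therefore the extremal is
    y(x) = −2 cosh(3 x) + 2 tanh(3·1) sinh(3 x).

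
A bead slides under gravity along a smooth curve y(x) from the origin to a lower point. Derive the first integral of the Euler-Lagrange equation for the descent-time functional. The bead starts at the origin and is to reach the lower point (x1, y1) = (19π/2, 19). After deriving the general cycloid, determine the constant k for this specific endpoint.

The Lagrangian L = sqrt((1 + y'^2) / y) has no explicit x dependence, so the Beltrami identity applies:
    L − y' ∂L/∂y' = C.
Compute ∂L/∂y' = y' / sqrt(y (1 + y'^2)).
Substitute:
    sqrt((1 + y'^2)/y) − y'·y' / sqrt(y (1 + y'^2))
    = (1 + y'^2) / sqrt(y (1 + y'^2)) − y'^2 / sqrt(y (1 + y'^2))
    = 1 / sqrt(y (1 + y'^2)) = C.
Squaring and rearranging gives the first integral
    y (1 + y'^2) = 1/C^2 =: k   (constant).
Solving this first-order ODE by the substitution
    y = (k/2)(1 − cos θ)
yields the cycloid parameterisation
    x(θ) = (k/2)(θ − sin θ),   y(θ) = (k/2)(1 − cos θ).
The constant k is fixed by the endpoint condition.
Now fit the given lower endpoint (x1, y1) = (19π/2, 19). At the bottom of the first arch (θ = π), the parametric equations give
    y(π) = (k/2)(1 − cos π) = k,
    x(π) = (k/2)(π − sin π) = kπ/2.
Matching y(π) = 19 gives k = 19, consistent with x(π) = 19π/2. Therefore the specific cycloid is
    x(θ) = (19/2)(θ − sin θ),   y(θ) = (19/2)(1 − cos θ).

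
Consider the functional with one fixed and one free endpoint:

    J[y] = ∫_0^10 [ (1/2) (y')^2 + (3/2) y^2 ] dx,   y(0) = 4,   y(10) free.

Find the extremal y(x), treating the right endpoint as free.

The Lagrangian L = (1/2) (y')^2 + (3/2) y^2 gives
    ∂L/∂y = 3 y,   ∂L/∂y' = y'.
Euler-Lagrange: y'' − 3 y = 0.
With k = sqrt(3), the general solution is
    y(x) = A cosh(sqrt(3) x) + B sinh(sqrt(3) x).
Fixed left endpoint y(0) = 4 ⇒ A = 4.
The right endpoint x = 10 is free, so the natural (transversality) condition is ∂L/∂y' |_{x=10} = 0, i.e. y'(10) = 0.
Compute y'(x) = A k sinh(k x) + B k cosh(k x), so
    y'(10) = A k sinh(k·10) + B k cosh(k·10) = 0
    ⇒ B = −A tanh(k·10) = − 4 tanh(sqrt(3)·10).
Therefore the extremal is
    y(x) = 4 cosh(sqrt(3) x) − 4 tanh(sqrt(3)·10) sinh(sqrt(3) x).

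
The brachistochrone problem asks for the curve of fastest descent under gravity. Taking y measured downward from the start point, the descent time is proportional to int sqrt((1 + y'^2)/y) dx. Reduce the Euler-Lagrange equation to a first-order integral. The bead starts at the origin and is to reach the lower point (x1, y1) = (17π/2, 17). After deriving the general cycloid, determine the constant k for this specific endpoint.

The Lagrangian L = sqrt((1 + y'^2) / y) has no explicit x dependence, so the Beltrami identity applies:
    L − y' ∂L/∂y' = C.
Compute ∂L/∂y' = y' / sqrt(y (1 + y'^2)).
Substitute:
    sqrt((1 + y'^2)/y) − y'·y' / sqrt(y (1 + y'^2))
    = (1 + y'^2) / sqrt(y (1 + y'^2)) − y'^2 / sqrt(y (1 + y'^2))
    = 1 / sqrt(y (1 + y'^2)) = C.
Squaring and rearranging gives the first integral
    y (1 + y'^2) = 1/C^2 =: k   (constant).
Solving this first-order ODE by the substitution
    y = (k/2)(1 − cos θ)
yields the cycloid parameterisation
    x(θ) = (k/2)(θ − sin θ),   y(θ) = (k/2)(1 − cos θ).
The constant k is fixed by the endpoint condition.
Now fit the given lower endpoint (x1, y1) = (17π/2, 17). At the bottom of the first arch (θ = π), the parametric equations give
    y(π) = (k/2)(1 − cos π) = k,
    x(π) = (k/2)(π − sin π) = kπ/2.
Matching y(π) = 17 gives k = 17, consistent with x(π) = 17π/2. Therefore the specific cycloid is
    x(θ) = (17/2)(θ − sin θ),   y(θ) = (17/2)(1 − cos θ).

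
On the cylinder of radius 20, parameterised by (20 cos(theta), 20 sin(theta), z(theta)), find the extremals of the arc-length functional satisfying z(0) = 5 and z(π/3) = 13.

Parameterise the cylinder of radius R = 20 as
    r(θ) = (20 cos θ, 20 sin θ, z(θ)).
The arc-length element is
    ds = sqrt(400 + (dz/dθ)^2) dθ,
so the Lagrangian is L = sqrt(400 + z'^2).
L depends on z' only, not on z or θ, so ∂L/∂z = 0 and
    ∂L/∂z' = z' / sqrt(400 + z'^2).
The Euler-Lagrange equation gives
    d/dθ( z' / sqrt(400 + z'^2) ) = 0,
so z' is constant. Integrating once:
    z(θ) = a θ + b,
a helix on the cylinder (a straight line when the cylinder is unrolled). The constants a, b are determined by the endpoint conditions.
With endpoint conditions z(0) = 5 and z(π/3) = 13: from z(0) = b we get b = 5, and a·π/3 + 5 = 13 gives a = 24/π, so
    z(θ) = (24/π) θ + 5.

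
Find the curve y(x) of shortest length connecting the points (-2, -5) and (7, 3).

Arc-length functional: J[y] = ∫ sqrt(1 + (y')^2) dx.
Lagrangian L = sqrt(1 + (y')^2) has no explicit y dependence, so ∂L/∂y = 0 and the Euler-Lagrange equation gives
    d/dx( y' / sqrt(1 + (y')^2) ) = 0  ⇒  y' / sqrt(1 + (y')^2) = const.
Hence y' is constant, so y(x) is affine.
Fitting the endpoints (-2, -5) and (7, 3):
    slope m = (3 − (-5)) / (7 − (-2)) = 8/9,
    intercept c = (-5) − m·(-2) = -29/9.
Extremal: y(x) = (8/9) x - 29/9.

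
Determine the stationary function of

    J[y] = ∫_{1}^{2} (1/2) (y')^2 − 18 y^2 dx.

The Lagrangian is L = (1/2) (y')^2 − 18 y^2.
Compute ∂L/∂y = -36y, ∂L/∂y' = y'.
The Euler-Lagrange equation d/dx(∂L/∂y') − ∂L/∂y = 0 reduces to
    y'' + 36 y = 0.
Its general solution is
    y(x) = A sin(6x) + B cos(6x),
with A, B fixed by the endpoint conditions.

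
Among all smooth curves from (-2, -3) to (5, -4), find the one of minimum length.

Arc-length functional: J[y] = ∫ sqrt(1 + (y')^2) dx.
Lagrangian L = sqrt(1 + (y')^2) has no explicit y dependence, so ∂L/∂y = 0 and the Euler-Lagrange equation gives
    d/dx( y' / sqrt(1 + (y')^2) ) = 0  ⇒  y' / sqrt(1 + (y')^2) = const.
Hence y' is constant, so y(x) is affine.
Fitting the endpoints (-2, -3) and (5, -4):
    slope m = ((-4) − (-3)) / (5 − (-2)) = -1/7,
    intercept c = (-3) − m·(-2) = -23/7.
Extremal: y(x) = (-1/7) x - 23/7.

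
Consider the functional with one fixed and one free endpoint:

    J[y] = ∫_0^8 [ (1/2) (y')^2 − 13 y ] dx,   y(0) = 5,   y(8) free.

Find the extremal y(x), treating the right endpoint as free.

The Lagrangian L = (1/2) (y')^2 − 13 y gives
    ∂L/∂y = −13,   ∂L/∂y' = y'.
Euler-Lagrange: d/dx(y') − (−13) = 0, i.e. y'' + 13 = 0, so
    y(x) = −(13/2) x^2 + C1 x + C2.
Fixed left endpoint y(0) = 5 ⇒ C2 = 5.
The right endpoint x = 8 is free, so the natural (transversality) condition is ∂L/∂y' |_{x=8} = 0, i.e. y'(8) = 0.
Compute y'(x) = −13 x + C1, so y'(8) = −104 + C1 = 0 ⇒ C1 = 104.
Therefore the extremal is
    y(x) = −(13/2) x^2 + 104 x + 5.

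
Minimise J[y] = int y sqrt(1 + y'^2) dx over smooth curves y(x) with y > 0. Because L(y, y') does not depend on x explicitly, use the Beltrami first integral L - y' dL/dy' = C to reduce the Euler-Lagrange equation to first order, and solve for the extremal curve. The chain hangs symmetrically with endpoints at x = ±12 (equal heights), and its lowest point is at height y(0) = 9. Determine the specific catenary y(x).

The Lagrangian L(y, y') = y sqrt(1 + y'^2) has no explicit x dependence, so the Beltrami identity applies:
    L − y' ∂L/∂y' = C.
Compute ∂L/∂y' = y · y' / sqrt(1 + y'^2). Then
    L − y' ∂L/∂y'
    = y sqrt(1 + y'^2) − y · y'^2 / sqrt(1 + y'^2)
    = y (1 + y'^2 − y'^2) / sqrt(1 + y'^2)
    = y / sqrt(1 + y'^2) = C.
Squaring gives y^2 = C^2 (1 + y'^2), i.e.
    y'^2 = y^2 / C^2 − 1.
Separating variables,
    dy / sqrt(y^2 − C^2) = dx / C,
and integrating gives arccosh(y / C) = (x − a)/C, so
    y(x) = C cosh((x − a)/C),
the catenary. The constants C and a are fixed by the two endpoint conditions (and, for the hanging-chain problem, the length constraint selects C).
Now fit the given data. The endpoints x = ±12 are symmetric at equal height, so the catenary is even about its minimum: a = 0 and y(x) = C cosh(x/C). The lowest point is y(0) = C cosh(0) = C, and we are told y(0) = 9, so C = 9. Therefore
    y(x) = 9 cosh(x/9),
and at the endpoints
    y(±12) = 9 cosh(12/9).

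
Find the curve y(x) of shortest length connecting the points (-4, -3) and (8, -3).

Arc-length functional: J[y] = ∫ sqrt(1 + (y')^2) dx.
Lagrangian L = sqrt(1 + (y')^2) has no explicit y dependence, so ∂L/∂y = 0 and the Euler-Lagrange equation gives
    d/dx( y' / sqrt(1 + (y')^2) ) = 0  ⇒  y' / sqrt(1 + (y')^2) = const.
Hence y' is constant, so y(x) is affine.
Fitting the endpoints (-4, -3) and (8, -3):
    slope m = ((-3) − (-3)) / (8 − (-4)) = 0,
    intercept c = (-3) − m·(-4) = -3.
Extremal: y(x) = -3.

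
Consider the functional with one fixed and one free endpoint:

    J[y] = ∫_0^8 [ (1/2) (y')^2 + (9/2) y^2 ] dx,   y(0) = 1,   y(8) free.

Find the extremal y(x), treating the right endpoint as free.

The Lagrangian L = (1/2) (y')^2 + (9/2) y^2 gives
    ∂L/∂y = 9 y,   ∂L/∂y' = y'.
Euler-Lagrange: y'' − 9 y = 0.
With k = 3, the general solution is
    y(x) = A cosh(3 x) + B sinh(3 x).
Fixed left endpoint y(0) = 1 ⇒ A = 1.
The right endpoint x = 8 is free, so the natural (transversality) condition is ∂L/∂y' |_{x=8} = 0, i.e. y'(8) = 0.
Compute y'(x) = A k sinh(k x) + B k cosh(k x), so
    y'(8) = A k sinh(k·8) + B k cosh(k·8) = 0
    ⇒ B = −A tanh(k·8) = − tanh(3·8).
Therefore the extremal is
    y(x) = cosh(3 x) − tanh(3·8) sinh(3 x).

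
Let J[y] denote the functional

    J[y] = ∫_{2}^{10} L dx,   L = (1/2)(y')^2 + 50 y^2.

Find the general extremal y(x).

The Lagrangian is L = (1/2)(y')^2 + 50 y^2.
∂L/∂y = 100y.
∂L/∂y' = y'.
The Euler-Lagrange equation d/dx(∂L/∂y') − ∂L/∂y = 0 becomes:
    y'' - 100 y = 0
General solution: y(x) = A e^(10x) + B e^(-10x), where A and B are arbitrary constants fixed by the endpoint conditions.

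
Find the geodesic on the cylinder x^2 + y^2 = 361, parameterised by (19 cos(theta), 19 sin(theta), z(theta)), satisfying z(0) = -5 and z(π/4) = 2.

Parameterise the cylinder of radius R = 19 as
    r(θ) = (19 cos θ, 19 sin θ, z(θ)).
The arc-length element is
    ds = sqrt(361 + (dz/dθ)^2) dθ,
so the Lagrangian is L = sqrt(361 + z'^2).
L depends on z' only, not on z or θ, so ∂L/∂z = 0 and
    ∂L/∂z' = z' / sqrt(361 + z'^2).
The Euler-Lagrange equation gives
    d/dθ( z' / sqrt(361 + z'^2) ) = 0,
so z' is constant. Integrating once:
    z(θ) = a θ + b,
a helix on the cylinder (a straight line when the cylinder is unrolled). The constants a, b are determined by the endpoint conditions.
With endpoint conditions z(0) = -5 and z(π/4) = 2: from z(0) = b we get b = -5, and a·π/4 + -5 = 2 gives a = 28/π, so
    z(θ) = (28/π) θ − 5.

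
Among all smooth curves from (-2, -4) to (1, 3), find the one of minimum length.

Arc-length functional: J[y] = ∫ sqrt(1 + (y')^2) dx.
Lagrangian L = sqrt(1 + (y')^2) has no explicit y dependence, so ∂L/∂y = 0 and the Euler-Lagrange equation gives
    d/dx( y' / sqrt(1 + (y')^2) ) = 0  ⇒  y' / sqrt(1 + (y')^2) = const.
Hence y' is constant, so y(x) is affine.
Fitting the endpoints (-2, -4) and (1, 3):
    slope m = (3 − (-4)) / (1 − (-2)) = 7/3,
    intercept c = (-4) − m·(-2) = 2/3.
Extremal: y(x) = (7/3) x + 2/3.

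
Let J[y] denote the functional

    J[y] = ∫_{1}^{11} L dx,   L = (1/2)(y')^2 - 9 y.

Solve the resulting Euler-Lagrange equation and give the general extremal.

The Lagrangian is L = (1/2)(y')^2 - 9 y.
∂L/∂y = -9.
∂L/∂y' = y'.
The Euler-Lagrange equation d/dx(∂L/∂y') − ∂L/∂y = 0 becomes:
    y'' + 9 = 0
General solution: y(x) = -(9/2) x^2 + A x + B, where A and B are arbitrary constants fixed by the endpoint conditions.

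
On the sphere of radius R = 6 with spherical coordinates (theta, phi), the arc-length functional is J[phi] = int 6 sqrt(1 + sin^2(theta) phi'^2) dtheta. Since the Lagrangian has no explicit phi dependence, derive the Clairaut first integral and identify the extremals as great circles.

On the sphere of radius R = 6 with spherical coordinates (θ, φ), the induced metric is
    ds^2 = 36(dθ^2 + sin^2(θ) dφ^2).
Parameterise by θ; the arc-length functional is
    J[φ] = ∫ 6 sqrt(1 + sin^2(θ) (dφ/dθ)^2) dθ,
so L = 6 sqrt(1 + sin^2(θ) φ'^2). Compute
    ∂L/∂φ = 0  (L has no explicit φ dependence),
    ∂L/∂φ' = 6 sin^2(θ) φ' / sqrt(1 + sin^2(θ) φ'^2).
Since ∂L/∂φ = 0, the Euler-Lagrange equation
    d/dθ(∂L/∂φ') − ∂L/∂φ = 0
reduces to d/dθ(∂L/∂φ') = 0, i.e. the momentum conjugate to φ is conserved:
    6 sin^2(θ) φ' / sqrt(1 + sin^2(θ) φ'^2) = C.
The overall factor of 6 is constant, so dividing through gives Clairaut's relation sin^2(θ) φ' / sqrt(1 + sin^2(θ) φ'^2) = C' (with C' = C/6). Solving for φ' and integrating gives the great-circle family
    cot(θ) = A cos(φ − φ_0),
i.e. the intersection of the sphere with a plane through the origin. The two constants A and φ_0 (equivalently C and one phase) are fixed by the two endpoint conditions.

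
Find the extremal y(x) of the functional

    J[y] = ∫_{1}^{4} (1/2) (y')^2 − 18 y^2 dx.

The Lagrangian is L = (1/2) (y')^2 − 18 y^2.
Compute ∂L/∂y = -36y, ∂L/∂y' = y'.
The Euler-Lagrange equation d/dx(∂L/∂y') − ∂L/∂y = 0 reduces to
    y'' + 36 y = 0.
Its general solution is
    y(x) = A sin(6x) + B cos(6x),
with A, B fixed by the endpoint conditions.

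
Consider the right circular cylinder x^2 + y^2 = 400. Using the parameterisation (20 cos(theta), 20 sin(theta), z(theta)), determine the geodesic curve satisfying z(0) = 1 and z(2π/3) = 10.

Parameterise the cylinder of radius R = 20 as
    r(θ) = (20 cos θ, 20 sin θ, z(θ)).
The arc-length element is
    ds = sqrt(400 + (dz/dθ)^2) dθ,
so the Lagrangian is L = sqrt(400 + z'^2).
L depends on z' only, not on z or θ, so ∂L/∂z = 0 and
    ∂L/∂z' = z' / sqrt(400 + z'^2).
The Euler-Lagrange equation gives
    d/dθ( z' / sqrt(400 + z'^2) ) = 0,
so z' is constant. Integrating once:
    z(θ) = a θ + b,
a helix on the cylinder (a straight line when the cylinder is unrolled). The constants a, b are determined by the endpoint conditions.
With endpoint conditions z(0) = 1 and z(2π/3) = 10: from z(0) = b we get b = 1, and a·2π/3 + 1 = 10 gives a = 27/(2π), so
    z(θ) = (27/(2π)) θ + 1.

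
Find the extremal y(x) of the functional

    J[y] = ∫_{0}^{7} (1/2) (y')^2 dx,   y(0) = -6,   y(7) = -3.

The Lagrangian is L = (1/2) (y')^2.
Compute ∂L/∂y = 0, ∂L/∂y' = y'.
The Euler-Lagrange equation d/dx(∂L/∂y') − ∂L/∂y = 0 reduces to
    y'' = 0.
Its general solution is
    y(x) = A x + B,
with A, B fixed by the endpoint conditions.
Applying the endpoint conditions y(0) = -6 and y(7) = -3: solve A·0 + B = -6 and A·7 + B = -3. Subtracting gives A(7 − 0) = -3 − -6, so A = 3/7, and B = -6 − A·0 = -6. Therefore
    y(x) = (3/7) x - 6.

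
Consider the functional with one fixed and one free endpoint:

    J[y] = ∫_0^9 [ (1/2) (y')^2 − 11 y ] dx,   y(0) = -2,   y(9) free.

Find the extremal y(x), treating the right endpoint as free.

The Lagrangian L = (1/2) (y')^2 − 11 y gives
    ∂L/∂y = −11,   ∂L/∂y' = y'.
Euler-Lagrange: d/dx(y') − (−11) = 0, i.e. y'' + 11 = 0, so
    y(x) = −(11/2) x^2 + C1 x + C2.
Fixed left endpoint y(0) = -2 ⇒ C2 = -2.
The right endpoint x = 9 is free, so the natural (transversality) condition is ∂L/∂y' |_{x=9} = 0, i.e. y'(9) = 0.
Compute y'(x) = −11 x + C1, so y'(9) = −99 + C1 = 0 ⇒ C1 = 99.
Therefore the extremal is
    y(x) = −(11/2) x^2 + 99 x − 2.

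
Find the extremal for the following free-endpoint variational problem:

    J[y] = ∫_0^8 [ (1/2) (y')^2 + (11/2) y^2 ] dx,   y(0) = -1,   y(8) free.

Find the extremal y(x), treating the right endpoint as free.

The Lagrangian L = (1/2) (y')^2 + (11/2) y^2 gives
    ∂L/∂y = 11 y,   ∂L/∂y' = y'.
Euler-Lagrange: y'' − 11 y = 0.
With k = sqrt(11), the general solution is
    y(x) = A cosh(sqrt(11) x) + B sinh(sqrt(11) x).
Fixed left endpoint y(0) = -1 ⇒ A = -1.
The right endpoint x = 8 is free, so the natural (transversality) condition is ∂L/∂y' |_{x=8} = 0, i.e. y'(8) = 0.
Compute y'(x) = A k sinh(k x) + B k cosh(k x), so
    y'(8) = A k sinh(k·8) + B k cosh(k·8) = 0
    ⇒ B = −A tanh(k·8) = tanh(sqrt(11)·8).
Therefore the extremal is
    y(x) = −cosh(sqrt(11) x) + tanh(sqrt(11)·8) sinh(sqrt(11) x).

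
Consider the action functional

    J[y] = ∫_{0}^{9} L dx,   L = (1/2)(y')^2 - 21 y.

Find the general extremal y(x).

The Lagrangian is L = (1/2)(y')^2 - 21 y.
∂L/∂y = -21.
∂L/∂y' = y'.
The Euler-Lagrange equation d/dx(∂L/∂y') − ∂L/∂y = 0 becomes:
    y'' + 21 = 0
General solution: y(x) = -(21/2) x^2 + A x + B, where A and B are arbitrary constants fixed by the endpoint conditions.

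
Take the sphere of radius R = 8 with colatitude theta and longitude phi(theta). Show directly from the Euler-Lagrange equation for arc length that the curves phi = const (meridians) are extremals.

On the sphere of radius R = 8 with spherical coordinates (θ, φ), the induced metric is
    ds^2 = 64(dθ^2 + sin^2(θ) dφ^2).
Using θ as the parameter, the arc-length functional becomes
    J[φ] = ∫ 8 sqrt(1 + sin^2(θ) (dφ/dθ)^2) dθ.
So L = 8 sqrt(1 + sin^2(θ) φ'^2). Compute
    ∂L/∂φ = 0  (L has no explicit φ dependence),
    ∂L/∂φ' = 8 sin^2(θ) φ' / sqrt(1 + sin^2(θ) φ'^2).
For the candidate φ(θ) = c (constant), φ' = 0, so ∂L/∂φ' evaluated along the candidate vanishes, and ∂L/∂φ is identically zero. Hence
    d/dθ(∂L/∂φ') − ∂L/∂φ = 0
is satisfied. Therefore meridians φ = const are extremals of arc length — they are geodesics on the sphere.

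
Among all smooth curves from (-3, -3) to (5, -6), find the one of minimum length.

Arc-length functional: J[y] = ∫ sqrt(1 + (y')^2) dx.
Lagrangian L = sqrt(1 + (y')^2) has no explicit y dependence, so ∂L/∂y = 0 and the Euler-Lagrange equation gives
    d/dx( y' / sqrt(1 + (y')^2) ) = 0  ⇒  y' / sqrt(1 + (y')^2) = const.
Hence y' is constant, so y(x) is affine.
Fitting the endpoints (-3, -3) and (5, -6):
    slope m = ((-6) − (-3)) / (5 − (-3)) = -3/8,
    intercept c = (-3) − m·(-3) = -33/8.
Extremal: y(x) = (-3/8) x - 33/8.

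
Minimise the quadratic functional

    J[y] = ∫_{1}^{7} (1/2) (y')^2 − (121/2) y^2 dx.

The Lagrangian is L = (1/2) (y')^2 − (121/2) y^2.
Compute ∂L/∂y = -121y, ∂L/∂y' = y'.
The Euler-Lagrange equation d/dx(∂L/∂y') − ∂L/∂y = 0 reduces to
    y'' + 121 y = 0.
Its general solution is
    y(x) = A sin(11x) + B cos(11x),
with A, B fixed by the endpoint conditions.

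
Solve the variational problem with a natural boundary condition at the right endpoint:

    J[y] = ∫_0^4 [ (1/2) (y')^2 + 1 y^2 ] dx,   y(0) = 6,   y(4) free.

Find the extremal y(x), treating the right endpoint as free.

The Lagrangian L = (1/2) (y')^2 + 1 y^2 gives
    ∂L/∂y = 2 y,   ∂L/∂y' = y'.
Euler-Lagrange: y'' − 2 y = 0.
With k = sqrt(2), the general solution is
    y(x) = A cosh(sqrt(2) x) + B sinh(sqrt(2) x).
Fixed left endpoint y(0) = 6 ⇒ A = 6.
The right endpoint x = 4 is free, so the natural (transversality) condition is ∂L/∂y' |_{x=4} = 0, i.e. y'(4) = 0.
Compute y'(x) = A k sinh(k x) + B k cosh(k x), so
    y'(4) = A k sinh(k·4) + B k cosh(k·4) = 0
    ⇒ B = −A tanh(k·4) = − 6 tanh(sqrt(2)·4).
Therefore the extremal is
    y(x) = 6 cosh(sqrt(2) x) − 6 tanh(sqrt(2)·4) sinh(sqrt(2) x).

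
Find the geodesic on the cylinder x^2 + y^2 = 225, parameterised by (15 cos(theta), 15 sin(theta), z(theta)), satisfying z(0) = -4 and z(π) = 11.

Parameterise the cylinder of radius R = 15 as
    r(θ) = (15 cos θ, 15 sin θ, z(θ)).
The arc-length element is
    ds = sqrt(225 + (dz/dθ)^2) dθ,
so the Lagrangian is L = sqrt(225 + z'^2).
L depends on z' only, not on z or θ, so ∂L/∂z = 0 and
    ∂L/∂z' = z' / sqrt(225 + z'^2).
The Euler-Lagrange equation gives
    d/dθ( z' / sqrt(225 + z'^2) ) = 0,
so z' is constant. Integrating once:
    z(θ) = a θ + b,
a helix on the cylinder (a straight line when the cylinder is unrolled). The constants a, b are determined by the endpoint conditions.
With endpoint conditions z(0) = -4 and z(π) = 11: from z(0) = b we get b = -4, and a·π + -4 = 11 gives a = 15/π, so
    z(θ) = (15/π) θ − 4.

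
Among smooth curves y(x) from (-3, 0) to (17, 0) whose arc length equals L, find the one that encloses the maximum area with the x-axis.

Set up the augmented Lagrangian using a multiplier λ for the length constraint:
    F(y, y') = y − λ sqrt(1 + y'^2).
F has no explicit x dependence, so the Beltrami identity yields a first integral
    F − y' ∂F/∂y' = C.
Compute ∂F/∂y' = −λ y' / sqrt(1 + y'^2). Then
    y − λ sqrt(1 + y'^2) + λ y'^2 / sqrt(1 + y'^2) = C
    ⇒  y − λ / sqrt(1 + y'^2) = C.
Solving for y' and integrating gives
    (x − a)^2 + (y − b)^2 = λ^2,
a circular arc of radius λ. The constants a, b are determined by the endpoint conditions y(-3) = y(17) = 0, and λ is fixed implicitly by the length constraint
    ∫_{-3}^{17} sqrt(1 + y'^2) dx = L.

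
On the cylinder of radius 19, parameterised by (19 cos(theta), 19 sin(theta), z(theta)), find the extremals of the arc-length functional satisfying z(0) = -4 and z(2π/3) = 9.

Parameterise the cylinder of radius R = 19 as
    r(θ) = (19 cos θ, 19 sin θ, z(θ)).
The arc-length element is
    ds = sqrt(361 + (dz/dθ)^2) dθ,
so the Lagrangian is L = sqrt(361 + z'^2).
L depends on z' only, not on z or θ, so ∂L/∂z = 0 and
    ∂L/∂z' = z' / sqrt(361 + z'^2).
The Euler-Lagrange equation gives
    d/dθ( z' / sqrt(361 + z'^2) ) = 0,
so z' is constant. Integrating once:
    z(θ) = a θ + b,
a helix on the cylinder (a straight line when the cylinder is unrolled). The constants a, b are determined by the endpoint conditions.
With endpoint conditions z(0) = -4 and z(2π/3) = 9: from z(0) = b we get b = -4, and a·2π/3 + -4 = 9 gives a = 39/(2π), so
    z(θ) = (39/(2π)) θ − 4.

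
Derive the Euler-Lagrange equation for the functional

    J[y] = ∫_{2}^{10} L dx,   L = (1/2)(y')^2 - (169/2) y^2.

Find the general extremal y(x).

The Lagrangian is L = (1/2)(y')^2 - (169/2) y^2.
∂L/∂y = -169y.
∂L/∂y' = y'.
The Euler-Lagrange equation d/dx(∂L/∂y') − ∂L/∂y = 0 becomes:
    y'' + 169 y = 0
General solution: y(x) = A sin(13x) + B cos(13x), where A and B are arbitrary constants fixed by the endpoint conditions.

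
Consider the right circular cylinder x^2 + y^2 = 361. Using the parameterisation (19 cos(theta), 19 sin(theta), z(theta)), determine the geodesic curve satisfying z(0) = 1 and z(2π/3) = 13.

Parameterise the cylinder of radius R = 19 as
    r(θ) = (19 cos θ, 19 sin θ, z(θ)).
The arc-length element is
    ds = sqrt(361 + (dz/dθ)^2) dθ,
so the Lagrangian is L = sqrt(361 + z'^2).
L depends on z' only, not on z or θ, so ∂L/∂z = 0 and
    ∂L/∂z' = z' / sqrt(361 + z'^2).
The Euler-Lagrange equation gives
    d/dθ( z' / sqrt(361 + z'^2) ) = 0,
so z' is constant. Integrating once:
    z(θ) = a θ + b,
a helix on the cylinder (a straight line when the cylinder is unrolled). The constants a, b are determined by the endpoint conditions.
With endpoint conditions z(0) = 1 and z(2π/3) = 13: from z(0) = b we get b = 1, and a·2π/3 + 1 = 13 gives a = 18/π, so
    z(θ) = (18/π) θ + 1.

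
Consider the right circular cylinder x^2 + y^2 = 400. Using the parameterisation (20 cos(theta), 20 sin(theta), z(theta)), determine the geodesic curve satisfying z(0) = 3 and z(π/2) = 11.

Parameterise the cylinder of radius R = 20 as
    r(θ) = (20 cos θ, 20 sin θ, z(θ)).
The arc-length element is
    ds = sqrt(400 + (dz/dθ)^2) dθ,
so the Lagrangian is L = sqrt(400 + z'^2).
L depends on z' only, not on z or θ, so ∂L/∂z = 0 and
    ∂L/∂z' = z' / sqrt(400 + z'^2).
The Euler-Lagrange equation gives
    d/dθ( z' / sqrt(400 + z'^2) ) = 0,
so z' is constant. Integrating once:
    z(θ) = a θ + b,
a helix on the cylinder (a straight line when the cylinder is unrolled). The constants a, b are determined by the endpoint conditions.
With endpoint conditions z(0) = 3 and z(π/2) = 11: from z(0) = b we get b = 3, and a·π/2 + 3 = 11 gives a = 16/π, so
    z(θ) = (16/π) θ + 3.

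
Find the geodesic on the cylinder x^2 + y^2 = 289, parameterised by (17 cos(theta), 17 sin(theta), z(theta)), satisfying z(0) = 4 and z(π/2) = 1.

Parameterise the cylinder of radius R = 17 as
    r(θ) = (17 cos θ, 17 sin θ, z(θ)).
The arc-length element is
    ds = sqrt(289 + (dz/dθ)^2) dθ,
so the Lagrangian is L = sqrt(289 + z'^2).
L depends on z' only, not on z or θ, so ∂L/∂z = 0 and
    ∂L/∂z' = z' / sqrt(289 + z'^2).
The Euler-Lagrange equation gives
    d/dθ( z' / sqrt(289 + z'^2) ) = 0,
so z' is constant. Integrating once:
    z(θ) = a θ + b,
a helix on the cylinder (a straight line when the cylinder is unrolled). The constants a, b are determined by the endpoint conditions.
With endpoint conditions z(0) = 4 and z(π/2) = 1: from z(0) = b we get b = 4, and a·π/2 + 4 = 1 gives a = -6/π, so
    z(θ) = (-6/π) θ + 4.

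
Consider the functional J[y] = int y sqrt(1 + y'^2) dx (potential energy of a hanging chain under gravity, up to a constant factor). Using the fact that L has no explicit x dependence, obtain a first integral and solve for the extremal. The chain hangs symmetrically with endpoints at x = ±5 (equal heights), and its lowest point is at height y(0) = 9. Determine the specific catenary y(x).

The Lagrangian L(y, y') = y sqrt(1 + y'^2) has no explicit x dependence, so the Beltrami identity applies:
    L − y' ∂L/∂y' = C.
Compute ∂L/∂y' = y · y' / sqrt(1 + y'^2). Then
    L − y' ∂L/∂y'
    = y sqrt(1 + y'^2) − y · y'^2 / sqrt(1 + y'^2)
    = y (1 + y'^2 − y'^2) / sqrt(1 + y'^2)
    = y / sqrt(1 + y'^2) = C.
Squaring gives y^2 = C^2 (1 + y'^2), i.e.
    y'^2 = y^2 / C^2 − 1.
Separating variables,
    dy / sqrt(y^2 − C^2) = dx / C,
and integrating gives arccosh(y / C) = (x − a)/C, so
    y(x) = C cosh((x − a)/C),
the catenary. The constants C and a are fixed by the two endpoint conditions (and, for the hanging-chain problem, the length constraint selects C).
Now fit the given data. The endpoints x = ±5 are symmetric at equal height, so the catenary is even about its minimum: a = 0 and y(x) = C cosh(x/C). The lowest point is y(0) = C cosh(0) = C, and we are told y(0) = 9, so C = 9. Therefore
    y(x) = 9 cosh(x/9),
and at the endpoints
    y(±5) = 9 cosh(5/9).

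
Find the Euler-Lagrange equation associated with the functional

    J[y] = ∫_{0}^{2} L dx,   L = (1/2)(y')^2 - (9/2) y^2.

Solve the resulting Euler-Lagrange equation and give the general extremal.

The Lagrangian is L = (1/2)(y')^2 - (9/2) y^2.
∂L/∂y = -9y.
∂L/∂y' = y'.
The Euler-Lagrange equation d/dx(∂L/∂y') − ∂L/∂y = 0 becomes:
    y'' + 9 y = 0
General solution: y(x) = A sin(3x) + B cos(3x), where A and B are arbitrary constants fixed by the endpoint conditions.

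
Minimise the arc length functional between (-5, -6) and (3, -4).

Arc-length functional: J[y] = ∫ sqrt(1 + (y')^2) dx.
Lagrangian L = sqrt(1 + (y')^2) has no explicit y dependence, so ∂L/∂y = 0 and the Euler-Lagrange equation gives
    d/dx( y' / sqrt(1 + (y')^2) ) = 0  ⇒  y' / sqrt(1 + (y')^2) = const.
Hence y' is constant, so y(x) is affine.
Fitting the endpoints (-5, -6) and (3, -4):
    slope m = ((-4) − (-6)) / (3 − (-5)) = 1/4,
    intercept c = (-6) − m·(-5) = -19/4.
Extremal: y(x) = (1/4) x - 19/4.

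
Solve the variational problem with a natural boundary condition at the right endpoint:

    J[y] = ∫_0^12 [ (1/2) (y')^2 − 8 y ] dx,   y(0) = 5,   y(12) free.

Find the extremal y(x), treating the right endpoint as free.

The Lagrangian L = (1/2) (y')^2 − 8 y gives
    ∂L/∂y = −8,   ∂L/∂y' = y'.
Euler-Lagrange: d/dx(y') − (−8) = 0, i.e. y'' + 8 = 0, so
    y(x) = −(8/2) x^2 + C1 x + C2.
Fixed left endpoint y(0) = 5 ⇒ C2 = 5.
The right endpoint x = 12 is free, so the natural (transversality) condition is ∂L/∂y' |_{x=12} = 0, i.e. y'(12) = 0.
Compute y'(x) = −8 x + C1, so y'(12) = −96 + C1 = 0 ⇒ C1 = 96.
Therefore the extremal is
    y(x) = −4 x^2 + 96 x + 5.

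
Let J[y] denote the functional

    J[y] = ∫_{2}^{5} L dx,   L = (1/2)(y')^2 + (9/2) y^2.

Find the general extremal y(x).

The Lagrangian is L = (1/2)(y')^2 + (9/2) y^2.
∂L/∂y = 9y.
∂L/∂y' = y'.
The Euler-Lagrange equation d/dx(∂L/∂y') − ∂L/∂y = 0 becomes:
    y'' - 9 y = 0
General solution: y(x) = A e^(3x) + B e^(-3x), where A and B are arbitrary constants fixed by the endpoint conditions.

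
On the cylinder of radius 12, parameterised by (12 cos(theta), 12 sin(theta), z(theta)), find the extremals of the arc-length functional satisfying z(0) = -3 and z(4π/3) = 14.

Parameterise the cylinder of radius R = 12 as
    r(θ) = (12 cos θ, 12 sin θ, z(θ)).
The arc-length element is
    ds = sqrt(144 + (dz/dθ)^2) dθ,
so the Lagrangian is L = sqrt(144 + z'^2).
L depends on z' only, not on z or θ, so ∂L/∂z = 0 and
    ∂L/∂z' = z' / sqrt(144 + z'^2).
The Euler-Lagrange equation gives
    d/dθ( z' / sqrt(144 + z'^2) ) = 0,
so z' is constant. Integrating once:
    z(θ) = a θ + b,
a helix on the cylinder (a straight line when the cylinder is unrolled). The constants a, b are determined by the endpoint conditions.
With endpoint conditions z(0) = -3 and z(4π/3) = 14: from z(0) = b we get b = -3, and a·4π/3 + -3 = 14 gives a = 51/(4π), so
    z(θ) = (51/(4π)) θ − 3.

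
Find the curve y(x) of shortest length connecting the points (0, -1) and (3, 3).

Arc-length functional: J[y] = ∫ sqrt(1 + (y')^2) dx.
Lagrangian L = sqrt(1 + (y')^2) has no explicit y dependence, so ∂L/∂y = 0 and the Euler-Lagrange equation gives
    d/dx( y' / sqrt(1 + (y')^2) ) = 0  ⇒  y' / sqrt(1 + (y')^2) = const.
Hence y' is constant, so y(x) is affine.
Fitting the endpoints (0, -1) and (3, 3):
    slope m = (3 − (-1)) / (3 − 0) = 4/3,
    intercept c = (-1) − m·0 = -1.
Extremal: y(x) = (4/3) x - 1.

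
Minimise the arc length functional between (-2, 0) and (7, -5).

Arc-length functional: J[y] = ∫ sqrt(1 + (y')^2) dx.
Lagrangian L = sqrt(1 + (y')^2) has no explicit y dependence, so ∂L/∂y = 0 and the Euler-Lagrange equation gives
    d/dx( y' / sqrt(1 + (y')^2) ) = 0  ⇒  y' / sqrt(1 + (y')^2) = const.
Hence y' is constant, so y(x) is affine.
Fitting the endpoints (-2, 0) and (7, -5):
    slope m = ((-5) − 0) / (7 − (-2)) = -5/9,
    intercept c = 0 − m·(-2) = -10/9.
Extremal: y(x) = (-5/9) x - 10/9.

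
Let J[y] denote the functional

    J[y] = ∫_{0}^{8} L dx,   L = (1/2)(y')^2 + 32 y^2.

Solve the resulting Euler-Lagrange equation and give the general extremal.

The Lagrangian is L = (1/2)(y')^2 + 32 y^2.
∂L/∂y = 64y.
∂L/∂y' = y'.
The Euler-Lagrange equation d/dx(∂L/∂y') − ∂L/∂y = 0 becomes:
    y'' - 64 y = 0
General solution: y(x) = A e^(8x) + B e^(-8x), where A and B are arbitrary constants fixed by the endpoint conditions.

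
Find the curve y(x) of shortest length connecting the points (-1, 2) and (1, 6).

Arc-length functional: J[y] = ∫ sqrt(1 + (y')^2) dx.
Lagrangian L = sqrt(1 + (y')^2) has no explicit y dependence, so ∂L/∂y = 0 and the Euler-Lagrange equation gives
    d/dx( y' / sqrt(1 + (y')^2) ) = 0  ⇒  y' / sqrt(1 + (y')^2) = const.
Hence y' is constant, so y(x) is affine.
Fitting the endpoints (-1, 2) and (1, 6):
    slope m = (6 − 2) / (1 − (-1)) = 2,
    intercept c = 2 − m·(-1) = 4.
Extremal: y(x) = 2 x + 4.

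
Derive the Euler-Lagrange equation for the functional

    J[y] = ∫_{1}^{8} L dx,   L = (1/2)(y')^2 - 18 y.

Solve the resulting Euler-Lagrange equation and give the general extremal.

The Lagrangian is L = (1/2)(y')^2 - 18 y.
∂L/∂y = -18.
∂L/∂y' = y'.
The Euler-Lagrange equation d/dx(∂L/∂y') − ∂L/∂y = 0 becomes:
    y'' + 18 = 0
General solution: y(x) = -9 x^2 + A x + B, where A and B are arbitrary constants fixed by the endpoint conditions.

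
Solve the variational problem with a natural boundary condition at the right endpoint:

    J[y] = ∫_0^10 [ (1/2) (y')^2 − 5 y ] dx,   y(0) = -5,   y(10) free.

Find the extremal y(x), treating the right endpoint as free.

The Lagrangian L = (1/2) (y')^2 − 5 y gives
    ∂L/∂y = −5,   ∂L/∂y' = y'.
Euler-Lagrange: d/dx(y') − (−5) = 0, i.e. y'' + 5 = 0, so
    y(x) = −(5/2) x^2 + C1 x + C2.
Fixed left endpoint y(0) = -5 ⇒ C2 = -5.
The right endpoint x = 10 is free, so the natural (transversality) condition is ∂L/∂y' |_{x=10} = 0, i.e. y'(10) = 0.
Compute y'(x) = −5 x + C1, so y'(10) = −50 + C1 = 0 ⇒ C1 = 50.
Therefore the extremal is
    y(x) = −(5/2) x^2 + 50 x − 5.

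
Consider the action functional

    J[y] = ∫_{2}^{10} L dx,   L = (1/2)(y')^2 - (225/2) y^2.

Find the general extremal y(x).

The Lagrangian is L = (1/2)(y')^2 - (225/2) y^2.
∂L/∂y = -225y.
∂L/∂y' = y'.
The Euler-Lagrange equation d/dx(∂L/∂y') − ∂L/∂y = 0 becomes:
    y'' + 225 y = 0
General solution: y(x) = A sin(15x) + B cos(15x), where A and B are arbitrary constants fixed by the endpoint conditions.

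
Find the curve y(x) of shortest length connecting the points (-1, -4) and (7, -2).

Arc-length functional: J[y] = ∫ sqrt(1 + (y')^2) dx.
Lagrangian L = sqrt(1 + (y')^2) has no explicit y dependence, so ∂L/∂y = 0 and the Euler-Lagrange equation gives
    d/dx( y' / sqrt(1 + (y')^2) ) = 0  ⇒  y' / sqrt(1 + (y')^2) = const.
Hence y' is constant, so y(x) is affine.
Fitting the endpoints (-1, -4) and (7, -2):
    slope m = ((-2) − (-4)) / (7 − (-1)) = 1/4,
    intercept c = (-4) − m·(-1) = -15/4.
Extremal: y(x) = (1/4) x - 15/4.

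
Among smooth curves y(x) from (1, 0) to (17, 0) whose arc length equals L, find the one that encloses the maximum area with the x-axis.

Set up the augmented Lagrangian using a multiplier λ for the length constraint:
    F(y, y') = y − λ sqrt(1 + y'^2).
F has no explicit x dependence, so the Beltrami identity yields a first integral
    F − y' ∂F/∂y' = C.
Compute ∂F/∂y' = −λ y' / sqrt(1 + y'^2). Then
    y − λ sqrt(1 + y'^2) + λ y'^2 / sqrt(1 + y'^2) = C
    ⇒  y − λ / sqrt(1 + y'^2) = C.
Solving for y' and integrating gives
    (x − a)^2 + (y − b)^2 = λ^2,
a circular arc of radius λ. The constants a, b are determined by the endpoint conditions y(1) = y(17) = 0, and λ is fixed implicitly by the length constraint
    ∫_{1}^{17} sqrt(1 + y'^2) dx = L.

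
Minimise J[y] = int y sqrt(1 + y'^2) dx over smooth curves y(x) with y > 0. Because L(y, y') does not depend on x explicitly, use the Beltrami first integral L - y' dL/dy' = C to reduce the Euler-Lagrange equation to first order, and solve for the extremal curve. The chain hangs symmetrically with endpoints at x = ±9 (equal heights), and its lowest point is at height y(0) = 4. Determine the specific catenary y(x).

The Lagrangian L(y, y') = y sqrt(1 + y'^2) has no explicit x dependence, so the Beltrami identity applies:
    L − y' ∂L/∂y' = C.
Compute ∂L/∂y' = y · y' / sqrt(1 + y'^2). Then
    L − y' ∂L/∂y'
    = y sqrt(1 + y'^2) − y · y'^2 / sqrt(1 + y'^2)
    = y (1 + y'^2 − y'^2) / sqrt(1 + y'^2)
    = y / sqrt(1 + y'^2) = C.
Squaring gives y^2 = C^2 (1 + y'^2), i.e.
    y'^2 = y^2 / C^2 − 1.
Separating variables,
    dy / sqrt(y^2 − C^2) = dx / C,
and integrating gives arccosh(y / C) = (x − a)/C, so
    y(x) = C cosh((x − a)/C),
the catenary. The constants C and a are fixed by the two endpoint conditions (and, for the hanging-chain problem, the length constraint selects C).
Now fit the given data. The endpoints x = ±9 are symmetric at equal height, so the catenary is even about its minimum: a = 0 and y(x) = C cosh(x/C). The lowest point is y(0) = C cosh(0) = C, and we are told y(0) = 4, so C = 4. Therefore
    y(x) = 4 cosh(x/4),
and at the endpoints
    y(±9) = 4 cosh(9/4).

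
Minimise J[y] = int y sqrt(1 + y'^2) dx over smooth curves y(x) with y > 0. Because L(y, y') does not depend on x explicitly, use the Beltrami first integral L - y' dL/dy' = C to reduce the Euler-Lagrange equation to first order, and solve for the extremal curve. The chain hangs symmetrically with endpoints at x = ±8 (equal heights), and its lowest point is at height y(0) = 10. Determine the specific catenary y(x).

The Lagrangian L(y, y') = y sqrt(1 + y'^2) has no explicit x dependence, so the Beltrami identity applies:
    L − y' ∂L/∂y' = C.
Compute ∂L/∂y' = y · y' / sqrt(1 + y'^2). Then
    L − y' ∂L/∂y'
    = y sqrt(1 + y'^2) − y · y'^2 / sqrt(1 + y'^2)
    = y (1 + y'^2 − y'^2) / sqrt(1 + y'^2)
    = y / sqrt(1 + y'^2) = C.
Squaring gives y^2 = C^2 (1 + y'^2), i.e.
    y'^2 = y^2 / C^2 − 1.
Separating variables,
    dy / sqrt(y^2 − C^2) = dx / C,
and integrating gives arccosh(y / C) = (x − a)/C, so
    y(x) = C cosh((x − a)/C),
the catenary. The constants C and a are fixed by the two endpoint conditions (and, for the hanging-chain problem, the length constraint selects C).
Now fit the given data. The endpoints x = ±8 are symmetric at equal height, so the catenary is even about its minimum: a = 0 and y(x) = C cosh(x/C). The lowest point is y(0) = C cosh(0) = C, and we are told y(0) = 10, so C = 10. Therefore
    y(x) = 10 cosh(x/10),
and at the endpoints
    y(±8) = 10 cosh(8/10).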